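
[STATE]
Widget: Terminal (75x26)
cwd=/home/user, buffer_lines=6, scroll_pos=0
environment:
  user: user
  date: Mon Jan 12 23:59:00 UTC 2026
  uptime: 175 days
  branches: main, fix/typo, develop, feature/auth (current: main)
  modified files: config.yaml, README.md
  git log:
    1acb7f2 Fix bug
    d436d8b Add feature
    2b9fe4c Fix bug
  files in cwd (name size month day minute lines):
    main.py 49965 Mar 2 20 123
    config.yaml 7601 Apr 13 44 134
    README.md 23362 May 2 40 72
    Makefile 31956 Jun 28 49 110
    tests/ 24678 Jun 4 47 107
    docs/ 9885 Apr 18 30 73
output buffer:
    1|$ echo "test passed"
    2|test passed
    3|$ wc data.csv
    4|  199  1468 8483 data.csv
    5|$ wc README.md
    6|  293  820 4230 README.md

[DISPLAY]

$ echo "test passed"                                                       
test passed                                                                
$ wc data.csv                                                              
  199  1468 8483 data.csv                                                  
$ wc README.md                                                             
  293  820 4230 README.md                                                  
$ █                                                                        
                                                                           
                                                                           
                                                                           
                                                                           
                                                                           
                                                                           
                                                                           
                                                                           
                                                                           
                                                                           
                                                                           
                                                                           
                                                                           
                                                                           
                                                                           
                                                                           
                                                                           
                                                                           
                                                                           


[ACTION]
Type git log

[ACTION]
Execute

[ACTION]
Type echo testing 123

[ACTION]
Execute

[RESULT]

$ echo "test passed"                                                       
test passed                                                                
$ wc data.csv                                                              
  199  1468 8483 data.csv                                                  
$ wc README.md                                                             
  293  820 4230 README.md                                                  
$ git log                                                                  
1acb7f2 Fix bug                                                            
d436d8b Add feature                                                        
2b9fe4c Fix bug                                                            
$ echo testing 123                                                         
testing 123                                                                
$ █                                                                        
                                                                           
                                                                           
                                                                           
                                                                           
                                                                           
                                                                           
                                                                           
                                                                           
                                                                           
                                                                           
                                                                           
                                                                           
                                                                           


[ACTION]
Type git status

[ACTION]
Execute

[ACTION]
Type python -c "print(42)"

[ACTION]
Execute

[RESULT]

$ echo "test passed"                                                       
test passed                                                                
$ wc data.csv                                                              
  199  1468 8483 data.csv                                                  
$ wc README.md                                                             
  293  820 4230 README.md                                                  
$ git log                                                                  
1acb7f2 Fix bug                                                            
d436d8b Add feature                                                        
2b9fe4c Fix bug                                                            
$ echo testing 123                                                         
testing 123                                                                
$ git status                                                               
On branch main                                                             
Changes not staged for commit:                                             
                                                                           
        modified:   config.yaml                                            
        modified:   README.md                                              
$ python -c "print(42)"                                                    
42                                                                         
$ █                                                                        
                                                                           
                                                                           
                                                                           
                                                                           
                                                                           


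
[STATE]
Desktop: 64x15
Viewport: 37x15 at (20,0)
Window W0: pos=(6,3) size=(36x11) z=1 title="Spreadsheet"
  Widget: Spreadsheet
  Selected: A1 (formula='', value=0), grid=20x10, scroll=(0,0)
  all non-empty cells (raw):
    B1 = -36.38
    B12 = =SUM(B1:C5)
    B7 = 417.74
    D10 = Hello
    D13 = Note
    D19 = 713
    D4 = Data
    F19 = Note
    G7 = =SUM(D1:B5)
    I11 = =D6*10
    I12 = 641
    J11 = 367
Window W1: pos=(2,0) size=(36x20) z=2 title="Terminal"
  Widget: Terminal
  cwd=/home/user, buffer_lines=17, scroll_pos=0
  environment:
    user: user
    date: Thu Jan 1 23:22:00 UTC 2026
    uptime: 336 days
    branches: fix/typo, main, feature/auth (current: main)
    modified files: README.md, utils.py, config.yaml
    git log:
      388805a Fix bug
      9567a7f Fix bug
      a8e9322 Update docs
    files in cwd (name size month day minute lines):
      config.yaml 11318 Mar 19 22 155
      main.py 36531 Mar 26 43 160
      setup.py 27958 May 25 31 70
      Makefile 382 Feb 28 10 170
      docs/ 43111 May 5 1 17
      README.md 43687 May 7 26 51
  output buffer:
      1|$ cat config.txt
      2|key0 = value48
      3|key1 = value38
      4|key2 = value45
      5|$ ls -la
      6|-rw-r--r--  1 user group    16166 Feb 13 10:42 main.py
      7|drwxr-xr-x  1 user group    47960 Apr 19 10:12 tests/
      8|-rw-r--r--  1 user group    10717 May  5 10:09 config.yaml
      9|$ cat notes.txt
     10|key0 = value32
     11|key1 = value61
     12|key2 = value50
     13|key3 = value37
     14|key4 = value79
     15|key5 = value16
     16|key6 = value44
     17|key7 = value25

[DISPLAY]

━━━━━━━━━━━━━━━━━┓                   
                 ┃                   
─────────────────┨                   
                 ┃━━━┓               
                 ┃   ┃               
                 ┃───┨               
                 ┃   ┃               
                 ┃D  ┃               
r group    16166 ┃---┃               
r group    47960 ┃   ┃               
r group    10717 ┃   ┃               
                 ┃   ┃               
                 ┃a  ┃               
                 ┃━━━┛               
                 ┃                   


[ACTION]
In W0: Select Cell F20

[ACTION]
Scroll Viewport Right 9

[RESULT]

━━━━━━━━━━┓                          
          ┃                          
──────────┨                          
          ┃━━━┓                      
          ┃   ┃                      
          ┃───┨                      
          ┃   ┃                      
          ┃D  ┃                      
    16166 ┃---┃                      
    47960 ┃   ┃                      
    10717 ┃   ┃                      
          ┃   ┃                      
          ┃a  ┃                      
          ┃━━━┛                      
          ┃                          


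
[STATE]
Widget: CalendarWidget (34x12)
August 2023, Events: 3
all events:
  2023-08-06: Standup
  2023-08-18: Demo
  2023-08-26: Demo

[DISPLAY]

           August 2023            
Mo Tu We Th Fr Sa Su              
    1  2  3  4  5  6*             
 7  8  9 10 11 12 13              
14 15 16 17 18* 19 20             
21 22 23 24 25 26* 27             
28 29 30 31                       
                                  
                                  
                                  
                                  
                                  


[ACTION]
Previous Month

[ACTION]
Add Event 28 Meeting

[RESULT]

            July 2023             
Mo Tu We Th Fr Sa Su              
                1  2              
 3  4  5  6  7  8  9              
10 11 12 13 14 15 16              
17 18 19 20 21 22 23              
24 25 26 27 28* 29 30             
31                                
                                  
                                  
                                  
                                  


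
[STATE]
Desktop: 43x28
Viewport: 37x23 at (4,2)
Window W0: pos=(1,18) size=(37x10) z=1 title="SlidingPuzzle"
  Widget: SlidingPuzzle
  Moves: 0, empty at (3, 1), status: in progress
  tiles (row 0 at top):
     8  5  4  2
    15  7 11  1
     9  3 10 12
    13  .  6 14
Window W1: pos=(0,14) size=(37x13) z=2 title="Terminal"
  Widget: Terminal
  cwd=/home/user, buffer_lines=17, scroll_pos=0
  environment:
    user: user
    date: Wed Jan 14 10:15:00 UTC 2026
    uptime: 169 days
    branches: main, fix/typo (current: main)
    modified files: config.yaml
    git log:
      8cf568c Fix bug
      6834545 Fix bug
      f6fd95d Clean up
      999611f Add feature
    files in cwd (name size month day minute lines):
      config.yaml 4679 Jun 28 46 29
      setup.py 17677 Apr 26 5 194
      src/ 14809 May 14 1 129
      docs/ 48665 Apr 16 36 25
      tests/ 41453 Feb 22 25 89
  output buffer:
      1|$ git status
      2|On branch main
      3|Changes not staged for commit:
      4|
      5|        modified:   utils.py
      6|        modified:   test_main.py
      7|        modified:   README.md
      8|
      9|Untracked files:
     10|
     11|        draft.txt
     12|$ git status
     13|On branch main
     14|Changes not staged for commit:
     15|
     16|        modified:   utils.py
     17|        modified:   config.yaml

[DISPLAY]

                                     
                                     
                                     
                                     
                                     
                                     
                                     
                                     
                                     
                                     
                                     
                                     
━━━━━━━━━━━━━━━━━━━━━━━━━━━━━━━━┓    
rminal                          ┃    
────────────────────────────────┨    
it status                       ┃    
branch main                     ┃┓   
nges not staged for commit:     ┃┃   
                                ┃┨   
     modified:   utils.py       ┃┃   
     modified:   test_main.py   ┃┃   
     modified:   README.md      ┃┃   
                                ┃┃   


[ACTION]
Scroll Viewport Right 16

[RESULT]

                                     
                                     
                                     
                                     
                                     
                                     
                                     
                                     
                                     
                                     
                                     
                                     
━━━━━━━━━━━━━━━━━━━━━━━━━━━━━━┓      
inal                          ┃      
──────────────────────────────┨      
 status                       ┃      
anch main                     ┃┓     
es not staged for commit:     ┃┃     
                              ┃┨     
   modified:   utils.py       ┃┃     
   modified:   test_main.py   ┃┃     
   modified:   README.md      ┃┃     
                              ┃┃     


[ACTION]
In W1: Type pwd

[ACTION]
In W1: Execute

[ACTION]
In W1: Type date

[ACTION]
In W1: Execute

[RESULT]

                                     
                                     
                                     
                                     
                                     
                                     
                                     
                                     
                                     
                                     
                                     
                                     
━━━━━━━━━━━━━━━━━━━━━━━━━━━━━━┓      
inal                          ┃      
──────────────────────────────┨      
es not staged for commit:     ┃      
                              ┃┓     
   modified:   utils.py       ┃┃     
   modified:   config.yaml    ┃┨     
                              ┃┃     
/user                         ┃┃     
e                             ┃┃     
an 14 10:15:00 UTC 2026       ┃┃     


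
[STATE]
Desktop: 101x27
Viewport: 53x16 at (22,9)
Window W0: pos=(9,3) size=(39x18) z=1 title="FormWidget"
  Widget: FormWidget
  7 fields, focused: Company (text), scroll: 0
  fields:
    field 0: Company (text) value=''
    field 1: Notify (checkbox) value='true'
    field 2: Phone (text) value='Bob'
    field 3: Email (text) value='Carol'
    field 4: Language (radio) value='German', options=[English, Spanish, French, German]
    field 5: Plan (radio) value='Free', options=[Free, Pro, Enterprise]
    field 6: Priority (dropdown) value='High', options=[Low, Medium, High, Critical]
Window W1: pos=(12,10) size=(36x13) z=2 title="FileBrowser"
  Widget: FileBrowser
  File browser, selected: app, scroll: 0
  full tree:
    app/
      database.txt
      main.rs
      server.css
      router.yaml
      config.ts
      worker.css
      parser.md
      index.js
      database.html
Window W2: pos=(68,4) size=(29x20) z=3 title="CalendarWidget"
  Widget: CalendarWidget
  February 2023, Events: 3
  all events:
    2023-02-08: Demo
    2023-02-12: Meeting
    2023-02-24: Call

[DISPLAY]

  [Carol                ]┃                    ┃      
━━━━━━━━━━━━━━━━━━━━━━━━━┓                    ┃ 6  7 
ser                      ┃                    ┃13 14 
─────────────────────────┨                    ┃20 21 
/                        ┃                    ┃27 28 
ase.txt                  ┃                    ┃      
rs                       ┃                    ┃      
r.css                    ┃                    ┃      
r.yaml                   ┃                    ┃      
g.ts                     ┃                    ┃      
r.css                    ┃                    ┃      
r.md                     ┃                    ┃      
.js                      ┃                    ┃      
━━━━━━━━━━━━━━━━━━━━━━━━━┛                    ┃      
                                              ┗━━━━━━
                                                     


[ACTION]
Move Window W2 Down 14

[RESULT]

  [Carol                ]┃                    ┠──────
━━━━━━━━━━━━━━━━━━━━━━━━━┓                    ┃      
ser                      ┃                    ┃Mo Tu 
─────────────────────────┨                    ┃      
/                        ┃                    ┃ 6  7 
ase.txt                  ┃                    ┃13 14 
rs                       ┃                    ┃20 21 
r.css                    ┃                    ┃27 28 
r.yaml                   ┃                    ┃      
g.ts                     ┃                    ┃      
r.css                    ┃                    ┃      
r.md                     ┃                    ┃      
.js                      ┃                    ┃      
━━━━━━━━━━━━━━━━━━━━━━━━━┛                    ┃      
                                              ┃      
                                              ┃      


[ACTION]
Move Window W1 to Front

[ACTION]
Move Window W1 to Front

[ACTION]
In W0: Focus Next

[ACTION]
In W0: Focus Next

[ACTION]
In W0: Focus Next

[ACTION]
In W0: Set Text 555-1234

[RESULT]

  [555-1234             ]┃                    ┠──────
━━━━━━━━━━━━━━━━━━━━━━━━━┓                    ┃      
ser                      ┃                    ┃Mo Tu 
─────────────────────────┨                    ┃      
/                        ┃                    ┃ 6  7 
ase.txt                  ┃                    ┃13 14 
rs                       ┃                    ┃20 21 
r.css                    ┃                    ┃27 28 
r.yaml                   ┃                    ┃      
g.ts                     ┃                    ┃      
r.css                    ┃                    ┃      
r.md                     ┃                    ┃      
.js                      ┃                    ┃      
━━━━━━━━━━━━━━━━━━━━━━━━━┛                    ┃      
                                              ┃      
                                              ┃      


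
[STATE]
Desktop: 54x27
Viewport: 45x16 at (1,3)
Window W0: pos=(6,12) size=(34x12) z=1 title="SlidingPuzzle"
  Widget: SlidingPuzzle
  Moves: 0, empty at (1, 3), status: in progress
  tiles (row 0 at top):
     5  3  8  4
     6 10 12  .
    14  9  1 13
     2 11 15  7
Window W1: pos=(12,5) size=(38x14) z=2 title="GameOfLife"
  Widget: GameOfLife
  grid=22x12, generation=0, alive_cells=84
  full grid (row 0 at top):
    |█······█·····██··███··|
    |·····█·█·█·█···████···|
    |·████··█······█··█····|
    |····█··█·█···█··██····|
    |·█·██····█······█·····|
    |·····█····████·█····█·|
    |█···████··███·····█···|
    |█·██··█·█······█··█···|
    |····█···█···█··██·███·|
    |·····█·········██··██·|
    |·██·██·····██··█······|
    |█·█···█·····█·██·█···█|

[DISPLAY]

                                             
                                             
           ┏━━━━━━━━━━━━━━━━━━━━━━━━━━━━━━━━━
           ┃ GameOfLife                      
           ┠─────────────────────────────────
           ┃Gen: 0                           
           ┃·····█·█·█·█···████···           
           ┃·████··█······█··█····           
           ┃····█··█·█···█··██····           
     ┏━━━━━┃·█·██····█······█·····           
     ┃ Slid┃·····█····████·█····█·           
     ┠─────┃█···████··███·····█···           
     ┃┌────┃█·██··█·█······█··█···           
     ┃│  5 ┃····█···█···█··██·███·           
     ┃├────┃·····█·········██··██·           
     ┃│  6 ┗━━━━━━━━━━━━━━━━━━━━━━━━━━━━━━━━━


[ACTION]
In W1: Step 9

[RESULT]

                                             
                                             
           ┏━━━━━━━━━━━━━━━━━━━━━━━━━━━━━━━━━
           ┃ GameOfLife                      
           ┠─────────────────────────────────
           ┃Gen: 9                           
           ┃·····█················           
           ┃·····█····█····█······           
           ┃·····█····██·██·██····           
     ┏━━━━━┃··█···██·███·█··██····           
     ┃ Slid┃··█·····███··██·······           
     ┠─────┃···█····██···██·······           
     ┃┌────┃········█·············           
     ┃│  5 ┃············██········           
     ┃├────┃············██········           
     ┃│  6 ┗━━━━━━━━━━━━━━━━━━━━━━━━━━━━━━━━━


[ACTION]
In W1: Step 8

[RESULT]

                                             
                                             
           ┏━━━━━━━━━━━━━━━━━━━━━━━━━━━━━━━━━
           ┃ GameOfLife                      
           ┠─────────────────────────────────
           ┃Gen: 17                          
           ┃····█··█··············           
           ┃···█··█···············           
           ┃····█·················           
     ┏━━━━━┃······················           
     ┃ Slid┃·······██·······██····           
     ┠─────┃·······██·······██····           
     ┃┌────┃······················           
     ┃│  5 ┃······················           
     ┃├────┃······················           
     ┃│  6 ┗━━━━━━━━━━━━━━━━━━━━━━━━━━━━━━━━━


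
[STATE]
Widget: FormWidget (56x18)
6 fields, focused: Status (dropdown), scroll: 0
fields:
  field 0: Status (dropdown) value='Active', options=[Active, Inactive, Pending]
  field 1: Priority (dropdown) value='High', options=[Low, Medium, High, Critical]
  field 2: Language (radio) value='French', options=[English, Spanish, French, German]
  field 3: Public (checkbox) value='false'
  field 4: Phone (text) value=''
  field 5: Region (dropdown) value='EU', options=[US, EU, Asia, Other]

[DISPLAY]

> Status:     [Active                                 ▼]
  Priority:   [High                                   ▼]
  Language:   ( ) English  ( ) Spanish  (●) French  ( ) 
  Public:     [ ]                                       
  Phone:      [                                        ]
  Region:     [EU                                     ▼]
                                                        
                                                        
                                                        
                                                        
                                                        
                                                        
                                                        
                                                        
                                                        
                                                        
                                                        
                                                        


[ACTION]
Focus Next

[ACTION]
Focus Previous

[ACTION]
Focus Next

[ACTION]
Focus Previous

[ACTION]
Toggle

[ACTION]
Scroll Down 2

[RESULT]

  Language:   ( ) English  ( ) Spanish  (●) French  ( ) 
  Public:     [ ]                                       
  Phone:      [                                        ]
  Region:     [EU                                     ▼]
                                                        
                                                        
                                                        
                                                        
                                                        
                                                        
                                                        
                                                        
                                                        
                                                        
                                                        
                                                        
                                                        
                                                        


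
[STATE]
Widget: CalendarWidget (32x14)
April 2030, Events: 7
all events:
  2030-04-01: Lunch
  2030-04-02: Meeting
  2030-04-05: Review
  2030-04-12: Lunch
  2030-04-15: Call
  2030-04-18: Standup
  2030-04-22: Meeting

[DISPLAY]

           April 2030           
Mo Tu We Th Fr Sa Su            
 1*  2*  3  4  5*  6  7         
 8  9 10 11 12* 13 14           
15* 16 17 18* 19 20 21          
22* 23 24 25 26 27 28           
29 30                           
                                
                                
                                
                                
                                
                                
                                


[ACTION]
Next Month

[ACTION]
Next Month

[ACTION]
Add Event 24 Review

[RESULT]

           June 2030            
Mo Tu We Th Fr Sa Su            
                1  2            
 3  4  5  6  7  8  9            
10 11 12 13 14 15 16            
17 18 19 20 21 22 23            
24* 25 26 27 28 29 30           
                                
                                
                                
                                
                                
                                
                                


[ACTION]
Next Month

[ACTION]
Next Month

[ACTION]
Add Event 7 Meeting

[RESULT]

          August 2030           
Mo Tu We Th Fr Sa Su            
          1  2  3  4            
 5  6  7*  8  9 10 11           
12 13 14 15 16 17 18            
19 20 21 22 23 24 25            
26 27 28 29 30 31               
                                
                                
                                
                                
                                
                                
                                


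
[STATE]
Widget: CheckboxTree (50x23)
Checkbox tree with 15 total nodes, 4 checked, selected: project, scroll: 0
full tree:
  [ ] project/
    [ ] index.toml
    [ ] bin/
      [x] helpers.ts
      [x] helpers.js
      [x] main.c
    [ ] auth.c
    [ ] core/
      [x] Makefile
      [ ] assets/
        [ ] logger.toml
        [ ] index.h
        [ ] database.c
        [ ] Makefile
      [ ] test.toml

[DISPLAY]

>[-] project/                                     
   [ ] index.toml                                 
   [x] bin/                                       
     [x] helpers.ts                               
     [x] helpers.js                               
     [x] main.c                                   
   [ ] auth.c                                     
   [-] core/                                      
     [x] Makefile                                 
     [ ] assets/                                  
       [ ] logger.toml                            
       [ ] index.h                                
       [ ] database.c                             
       [ ] Makefile                               
     [ ] test.toml                                
                                                  
                                                  
                                                  
                                                  
                                                  
                                                  
                                                  
                                                  


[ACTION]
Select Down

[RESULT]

 [-] project/                                     
>  [ ] index.toml                                 
   [x] bin/                                       
     [x] helpers.ts                               
     [x] helpers.js                               
     [x] main.c                                   
   [ ] auth.c                                     
   [-] core/                                      
     [x] Makefile                                 
     [ ] assets/                                  
       [ ] logger.toml                            
       [ ] index.h                                
       [ ] database.c                             
       [ ] Makefile                               
     [ ] test.toml                                
                                                  
                                                  
                                                  
                                                  
                                                  
                                                  
                                                  
                                                  


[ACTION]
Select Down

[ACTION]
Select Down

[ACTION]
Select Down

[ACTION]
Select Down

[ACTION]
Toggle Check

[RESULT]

 [-] project/                                     
   [ ] index.toml                                 
   [-] bin/                                       
     [x] helpers.ts                               
     [x] helpers.js                               
>    [ ] main.c                                   
   [ ] auth.c                                     
   [-] core/                                      
     [x] Makefile                                 
     [ ] assets/                                  
       [ ] logger.toml                            
       [ ] index.h                                
       [ ] database.c                             
       [ ] Makefile                               
     [ ] test.toml                                
                                                  
                                                  
                                                  
                                                  
                                                  
                                                  
                                                  
                                                  


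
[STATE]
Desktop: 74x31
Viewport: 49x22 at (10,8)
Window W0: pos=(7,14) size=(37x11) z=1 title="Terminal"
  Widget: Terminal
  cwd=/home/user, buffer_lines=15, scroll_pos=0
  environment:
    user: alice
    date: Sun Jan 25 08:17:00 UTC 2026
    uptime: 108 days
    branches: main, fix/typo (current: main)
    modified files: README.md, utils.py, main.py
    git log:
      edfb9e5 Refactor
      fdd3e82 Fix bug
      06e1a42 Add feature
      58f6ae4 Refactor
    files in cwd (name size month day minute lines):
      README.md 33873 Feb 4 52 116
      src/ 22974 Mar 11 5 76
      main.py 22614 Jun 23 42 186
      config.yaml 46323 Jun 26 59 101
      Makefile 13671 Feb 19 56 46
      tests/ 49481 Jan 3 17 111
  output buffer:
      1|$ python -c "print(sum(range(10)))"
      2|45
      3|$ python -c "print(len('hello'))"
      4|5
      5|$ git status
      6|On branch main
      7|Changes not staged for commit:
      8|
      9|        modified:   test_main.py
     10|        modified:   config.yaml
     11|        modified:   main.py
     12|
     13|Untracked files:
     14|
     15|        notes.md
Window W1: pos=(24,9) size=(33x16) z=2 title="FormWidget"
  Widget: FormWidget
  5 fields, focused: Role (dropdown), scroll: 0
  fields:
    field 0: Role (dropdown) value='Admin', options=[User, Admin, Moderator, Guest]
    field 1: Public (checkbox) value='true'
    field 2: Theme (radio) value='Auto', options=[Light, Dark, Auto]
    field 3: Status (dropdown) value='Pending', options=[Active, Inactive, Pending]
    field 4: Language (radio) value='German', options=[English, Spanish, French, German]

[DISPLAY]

                                                 
              ┏━━━━━━━━━━━━━━━━━━━━━━━━━━━━━━━┓  
              ┃ FormWidget                    ┃  
              ┠───────────────────────────────┨  
              ┃> Role:       [Admin         ▼]┃  
              ┃  Public:     [x]              ┃  
━━━━━━━━━━━━━━┃  Theme:      ( ) Light  ( ) Da┃  
erminal       ┃  Status:     [Pending       ▼]┃  
──────────────┃  Language:   ( ) English  ( ) ┃  
python -c "pri┃                               ┃  
              ┃                               ┃  
python -c "pri┃                               ┃  
              ┃                               ┃  
git status    ┃                               ┃  
 branch main  ┃                               ┃  
anges not stag┃                               ┃  
━━━━━━━━━━━━━━┗━━━━━━━━━━━━━━━━━━━━━━━━━━━━━━━┛  
                                                 
                                                 
                                                 
                                                 
                                                 


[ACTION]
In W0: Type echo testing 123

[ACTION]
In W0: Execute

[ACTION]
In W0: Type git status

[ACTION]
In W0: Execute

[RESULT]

                                                 
              ┏━━━━━━━━━━━━━━━━━━━━━━━━━━━━━━━┓  
              ┃ FormWidget                    ┃  
              ┠───────────────────────────────┨  
              ┃> Role:       [Admin         ▼]┃  
              ┃  Public:     [x]              ┃  
━━━━━━━━━━━━━━┃  Theme:      ( ) Light  ( ) Da┃  
erminal       ┃  Status:     [Pending       ▼]┃  
──────────────┃  Language:   ( ) English  ( ) ┃  
 branch main  ┃                               ┃  
anges not stag┃                               ┃  
              ┃                               ┃  
      modified┃                               ┃  
      modified┃                               ┃  
      modified┃                               ┃  
█             ┃                               ┃  
━━━━━━━━━━━━━━┗━━━━━━━━━━━━━━━━━━━━━━━━━━━━━━━┛  
                                                 
                                                 
                                                 
                                                 
                                                 


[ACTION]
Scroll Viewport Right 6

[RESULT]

                                                 
        ┏━━━━━━━━━━━━━━━━━━━━━━━━━━━━━━━┓        
        ┃ FormWidget                    ┃        
        ┠───────────────────────────────┨        
        ┃> Role:       [Admin         ▼]┃        
        ┃  Public:     [x]              ┃        
━━━━━━━━┃  Theme:      ( ) Light  ( ) Da┃        
l       ┃  Status:     [Pending       ▼]┃        
────────┃  Language:   ( ) English  ( ) ┃        
h main  ┃                               ┃        
not stag┃                               ┃        
        ┃                               ┃        
modified┃                               ┃        
modified┃                               ┃        
modified┃                               ┃        
        ┃                               ┃        
━━━━━━━━┗━━━━━━━━━━━━━━━━━━━━━━━━━━━━━━━┛        
                                                 
                                                 
                                                 
                                                 
                                                 


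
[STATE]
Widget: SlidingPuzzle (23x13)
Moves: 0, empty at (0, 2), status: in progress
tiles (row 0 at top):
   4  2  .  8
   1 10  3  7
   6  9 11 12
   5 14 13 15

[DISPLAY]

┌────┬────┬────┬────┐  
│  4 │  2 │    │  8 │  
├────┼────┼────┼────┤  
│  1 │ 10 │  3 │  7 │  
├────┼────┼────┼────┤  
│  6 │  9 │ 11 │ 12 │  
├────┼────┼────┼────┤  
│  5 │ 14 │ 13 │ 15 │  
└────┴────┴────┴────┘  
Moves: 0               
                       
                       
                       


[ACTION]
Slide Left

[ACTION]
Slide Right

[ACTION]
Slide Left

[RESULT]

┌────┬────┬────┬────┐  
│  4 │  2 │  8 │    │  
├────┼────┼────┼────┤  
│  1 │ 10 │  3 │  7 │  
├────┼────┼────┼────┤  
│  6 │  9 │ 11 │ 12 │  
├────┼────┼────┼────┤  
│  5 │ 14 │ 13 │ 15 │  
└────┴────┴────┴────┘  
Moves: 3               
                       
                       
                       
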